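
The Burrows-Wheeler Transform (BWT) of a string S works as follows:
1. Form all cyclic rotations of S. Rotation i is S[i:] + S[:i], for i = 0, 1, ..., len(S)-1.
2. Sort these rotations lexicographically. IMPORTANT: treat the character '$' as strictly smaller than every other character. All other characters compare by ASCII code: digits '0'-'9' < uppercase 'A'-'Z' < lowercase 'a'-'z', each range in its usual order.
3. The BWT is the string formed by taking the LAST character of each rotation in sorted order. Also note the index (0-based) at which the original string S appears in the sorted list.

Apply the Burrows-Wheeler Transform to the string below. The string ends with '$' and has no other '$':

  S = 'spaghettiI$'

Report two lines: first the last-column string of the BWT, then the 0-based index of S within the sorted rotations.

Answer: Iiphagts$te
8

Derivation:
All 11 rotations (rotation i = S[i:]+S[:i]):
  rot[0] = spaghettiI$
  rot[1] = paghettiI$s
  rot[2] = aghettiI$sp
  rot[3] = ghettiI$spa
  rot[4] = hettiI$spag
  rot[5] = ettiI$spagh
  rot[6] = ttiI$spaghe
  rot[7] = tiI$spaghet
  rot[8] = iI$spaghett
  rot[9] = I$spaghetti
  rot[10] = $spaghettiI
Sorted (with $ < everything):
  sorted[0] = $spaghettiI  (last char: 'I')
  sorted[1] = I$spaghetti  (last char: 'i')
  sorted[2] = aghettiI$sp  (last char: 'p')
  sorted[3] = ettiI$spagh  (last char: 'h')
  sorted[4] = ghettiI$spa  (last char: 'a')
  sorted[5] = hettiI$spag  (last char: 'g')
  sorted[6] = iI$spaghett  (last char: 't')
  sorted[7] = paghettiI$s  (last char: 's')
  sorted[8] = spaghettiI$  (last char: '$')
  sorted[9] = tiI$spaghet  (last char: 't')
  sorted[10] = ttiI$spaghe  (last char: 'e')
Last column: Iiphagts$te
Original string S is at sorted index 8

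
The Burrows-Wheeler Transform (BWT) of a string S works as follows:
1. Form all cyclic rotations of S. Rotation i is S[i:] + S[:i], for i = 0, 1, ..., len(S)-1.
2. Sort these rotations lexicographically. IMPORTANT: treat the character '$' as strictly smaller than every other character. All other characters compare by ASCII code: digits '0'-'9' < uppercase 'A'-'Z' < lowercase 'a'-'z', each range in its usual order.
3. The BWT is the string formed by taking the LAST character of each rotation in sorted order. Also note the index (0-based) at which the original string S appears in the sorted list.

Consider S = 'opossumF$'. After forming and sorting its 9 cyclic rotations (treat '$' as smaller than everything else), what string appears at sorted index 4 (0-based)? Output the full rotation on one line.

Answer: ossumF$op

Derivation:
All 9 rotations (rotation i = S[i:]+S[:i]):
  rot[0] = opossumF$
  rot[1] = possumF$o
  rot[2] = ossumF$op
  rot[3] = ssumF$opo
  rot[4] = sumF$opos
  rot[5] = umF$oposs
  rot[6] = mF$opossu
  rot[7] = F$opossum
  rot[8] = $opossumF
Sorted (with $ < everything):
  sorted[0] = $opossumF
  sorted[1] = F$opossum
  sorted[2] = mF$opossu
  sorted[3] = opossumF$
  sorted[4] = ossumF$op
  sorted[5] = possumF$o
  sorted[6] = ssumF$opo
  sorted[7] = sumF$opos
  sorted[8] = umF$oposs
sorted[4] = ossumF$op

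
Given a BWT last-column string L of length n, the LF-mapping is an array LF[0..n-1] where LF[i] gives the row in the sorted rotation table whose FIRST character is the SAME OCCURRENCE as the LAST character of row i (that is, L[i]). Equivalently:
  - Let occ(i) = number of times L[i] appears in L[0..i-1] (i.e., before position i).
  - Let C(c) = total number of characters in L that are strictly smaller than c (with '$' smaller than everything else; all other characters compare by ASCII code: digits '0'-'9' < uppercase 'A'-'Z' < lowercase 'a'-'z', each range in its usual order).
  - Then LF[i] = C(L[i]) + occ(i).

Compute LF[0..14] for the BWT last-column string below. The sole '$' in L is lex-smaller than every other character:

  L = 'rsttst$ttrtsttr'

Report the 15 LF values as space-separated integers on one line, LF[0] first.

Char counts: '$':1, 'r':3, 's':3, 't':8
C (first-col start): C('$')=0, C('r')=1, C('s')=4, C('t')=7
L[0]='r': occ=0, LF[0]=C('r')+0=1+0=1
L[1]='s': occ=0, LF[1]=C('s')+0=4+0=4
L[2]='t': occ=0, LF[2]=C('t')+0=7+0=7
L[3]='t': occ=1, LF[3]=C('t')+1=7+1=8
L[4]='s': occ=1, LF[4]=C('s')+1=4+1=5
L[5]='t': occ=2, LF[5]=C('t')+2=7+2=9
L[6]='$': occ=0, LF[6]=C('$')+0=0+0=0
L[7]='t': occ=3, LF[7]=C('t')+3=7+3=10
L[8]='t': occ=4, LF[8]=C('t')+4=7+4=11
L[9]='r': occ=1, LF[9]=C('r')+1=1+1=2
L[10]='t': occ=5, LF[10]=C('t')+5=7+5=12
L[11]='s': occ=2, LF[11]=C('s')+2=4+2=6
L[12]='t': occ=6, LF[12]=C('t')+6=7+6=13
L[13]='t': occ=7, LF[13]=C('t')+7=7+7=14
L[14]='r': occ=2, LF[14]=C('r')+2=1+2=3

Answer: 1 4 7 8 5 9 0 10 11 2 12 6 13 14 3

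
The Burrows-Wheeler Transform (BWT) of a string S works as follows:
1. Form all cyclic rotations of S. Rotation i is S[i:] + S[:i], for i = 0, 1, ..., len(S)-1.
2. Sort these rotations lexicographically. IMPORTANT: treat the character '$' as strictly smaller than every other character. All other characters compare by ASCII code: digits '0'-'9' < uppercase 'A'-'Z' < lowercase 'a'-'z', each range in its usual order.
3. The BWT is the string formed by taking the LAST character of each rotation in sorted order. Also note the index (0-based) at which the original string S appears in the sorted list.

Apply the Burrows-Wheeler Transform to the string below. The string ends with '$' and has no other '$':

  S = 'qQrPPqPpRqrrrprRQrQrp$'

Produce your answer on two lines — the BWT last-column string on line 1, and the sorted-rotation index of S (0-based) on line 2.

All 22 rotations (rotation i = S[i:]+S[:i]):
  rot[0] = qQrPPqPpRqrrrprRQrQrp$
  rot[1] = QrPPqPpRqrrrprRQrQrp$q
  rot[2] = rPPqPpRqrrrprRQrQrp$qQ
  rot[3] = PPqPpRqrrrprRQrQrp$qQr
  rot[4] = PqPpRqrrrprRQrQrp$qQrP
  rot[5] = qPpRqrrrprRQrQrp$qQrPP
  rot[6] = PpRqrrrprRQrQrp$qQrPPq
  rot[7] = pRqrrrprRQrQrp$qQrPPqP
  rot[8] = RqrrrprRQrQrp$qQrPPqPp
  rot[9] = qrrrprRQrQrp$qQrPPqPpR
  rot[10] = rrrprRQrQrp$qQrPPqPpRq
  rot[11] = rrprRQrQrp$qQrPPqPpRqr
  rot[12] = rprRQrQrp$qQrPPqPpRqrr
  rot[13] = prRQrQrp$qQrPPqPpRqrrr
  rot[14] = rRQrQrp$qQrPPqPpRqrrrp
  rot[15] = RQrQrp$qQrPPqPpRqrrrpr
  rot[16] = QrQrp$qQrPPqPpRqrrrprR
  rot[17] = rQrp$qQrPPqPpRqrrrprRQ
  rot[18] = Qrp$qQrPPqPpRqrrrprRQr
  rot[19] = rp$qQrPPqPpRqrrrprRQrQ
  rot[20] = p$qQrPPqPpRqrrrprRQrQr
  rot[21] = $qQrPPqPpRqrrrprRQrQrp
Sorted (with $ < everything):
  sorted[0] = $qQrPPqPpRqrrrprRQrQrp  (last char: 'p')
  sorted[1] = PPqPpRqrrrprRQrQrp$qQr  (last char: 'r')
  sorted[2] = PpRqrrrprRQrQrp$qQrPPq  (last char: 'q')
  sorted[3] = PqPpRqrrrprRQrQrp$qQrP  (last char: 'P')
  sorted[4] = QrPPqPpRqrrrprRQrQrp$q  (last char: 'q')
  sorted[5] = QrQrp$qQrPPqPpRqrrrprR  (last char: 'R')
  sorted[6] = Qrp$qQrPPqPpRqrrrprRQr  (last char: 'r')
  sorted[7] = RQrQrp$qQrPPqPpRqrrrpr  (last char: 'r')
  sorted[8] = RqrrrprRQrQrp$qQrPPqPp  (last char: 'p')
  sorted[9] = p$qQrPPqPpRqrrrprRQrQr  (last char: 'r')
  sorted[10] = pRqrrrprRQrQrp$qQrPPqP  (last char: 'P')
  sorted[11] = prRQrQrp$qQrPPqPpRqrrr  (last char: 'r')
  sorted[12] = qPpRqrrrprRQrQrp$qQrPP  (last char: 'P')
  sorted[13] = qQrPPqPpRqrrrprRQrQrp$  (last char: '$')
  sorted[14] = qrrrprRQrQrp$qQrPPqPpR  (last char: 'R')
  sorted[15] = rPPqPpRqrrrprRQrQrp$qQ  (last char: 'Q')
  sorted[16] = rQrp$qQrPPqPpRqrrrprRQ  (last char: 'Q')
  sorted[17] = rRQrQrp$qQrPPqPpRqrrrp  (last char: 'p')
  sorted[18] = rp$qQrPPqPpRqrrrprRQrQ  (last char: 'Q')
  sorted[19] = rprRQrQrp$qQrPPqPpRqrr  (last char: 'r')
  sorted[20] = rrprRQrQrp$qQrPPqPpRqr  (last char: 'r')
  sorted[21] = rrrprRQrQrp$qQrPPqPpRq  (last char: 'q')
Last column: prqPqRrrprPrP$RQQpQrrq
Original string S is at sorted index 13

Answer: prqPqRrrprPrP$RQQpQrrq
13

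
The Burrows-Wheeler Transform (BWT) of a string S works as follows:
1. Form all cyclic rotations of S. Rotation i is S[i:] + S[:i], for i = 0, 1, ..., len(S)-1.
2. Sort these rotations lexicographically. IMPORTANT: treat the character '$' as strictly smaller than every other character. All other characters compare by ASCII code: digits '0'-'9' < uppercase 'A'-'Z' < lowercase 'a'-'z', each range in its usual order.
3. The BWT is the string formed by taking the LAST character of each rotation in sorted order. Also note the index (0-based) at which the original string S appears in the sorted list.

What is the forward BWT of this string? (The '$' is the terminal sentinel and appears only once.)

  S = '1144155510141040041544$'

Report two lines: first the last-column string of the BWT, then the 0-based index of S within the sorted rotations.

Answer: 4411054$014440104515151
7

Derivation:
All 23 rotations (rotation i = S[i:]+S[:i]):
  rot[0] = 1144155510141040041544$
  rot[1] = 144155510141040041544$1
  rot[2] = 44155510141040041544$11
  rot[3] = 4155510141040041544$114
  rot[4] = 155510141040041544$1144
  rot[5] = 55510141040041544$11441
  rot[6] = 5510141040041544$114415
  rot[7] = 510141040041544$1144155
  rot[8] = 10141040041544$11441555
  rot[9] = 0141040041544$114415551
  rot[10] = 141040041544$1144155510
  rot[11] = 41040041544$11441555101
  rot[12] = 1040041544$114415551014
  rot[13] = 040041544$1144155510141
  rot[14] = 40041544$11441555101410
  rot[15] = 0041544$114415551014104
  rot[16] = 041544$1144155510141040
  rot[17] = 41544$11441555101410400
  rot[18] = 1544$114415551014104004
  rot[19] = 544$1144155510141040041
  rot[20] = 44$11441555101410400415
  rot[21] = 4$114415551014104004154
  rot[22] = $1144155510141040041544
Sorted (with $ < everything):
  sorted[0] = $1144155510141040041544  (last char: '4')
  sorted[1] = 0041544$114415551014104  (last char: '4')
  sorted[2] = 0141040041544$114415551  (last char: '1')
  sorted[3] = 040041544$1144155510141  (last char: '1')
  sorted[4] = 041544$1144155510141040  (last char: '0')
  sorted[5] = 10141040041544$11441555  (last char: '5')
  sorted[6] = 1040041544$114415551014  (last char: '4')
  sorted[7] = 1144155510141040041544$  (last char: '$')
  sorted[8] = 141040041544$1144155510  (last char: '0')
  sorted[9] = 144155510141040041544$1  (last char: '1')
  sorted[10] = 1544$114415551014104004  (last char: '4')
  sorted[11] = 155510141040041544$1144  (last char: '4')
  sorted[12] = 4$114415551014104004154  (last char: '4')
  sorted[13] = 40041544$11441555101410  (last char: '0')
  sorted[14] = 41040041544$11441555101  (last char: '1')
  sorted[15] = 41544$11441555101410400  (last char: '0')
  sorted[16] = 4155510141040041544$114  (last char: '4')
  sorted[17] = 44$11441555101410400415  (last char: '5')
  sorted[18] = 44155510141040041544$11  (last char: '1')
  sorted[19] = 510141040041544$1144155  (last char: '5')
  sorted[20] = 544$1144155510141040041  (last char: '1')
  sorted[21] = 5510141040041544$114415  (last char: '5')
  sorted[22] = 55510141040041544$11441  (last char: '1')
Last column: 4411054$014440104515151
Original string S is at sorted index 7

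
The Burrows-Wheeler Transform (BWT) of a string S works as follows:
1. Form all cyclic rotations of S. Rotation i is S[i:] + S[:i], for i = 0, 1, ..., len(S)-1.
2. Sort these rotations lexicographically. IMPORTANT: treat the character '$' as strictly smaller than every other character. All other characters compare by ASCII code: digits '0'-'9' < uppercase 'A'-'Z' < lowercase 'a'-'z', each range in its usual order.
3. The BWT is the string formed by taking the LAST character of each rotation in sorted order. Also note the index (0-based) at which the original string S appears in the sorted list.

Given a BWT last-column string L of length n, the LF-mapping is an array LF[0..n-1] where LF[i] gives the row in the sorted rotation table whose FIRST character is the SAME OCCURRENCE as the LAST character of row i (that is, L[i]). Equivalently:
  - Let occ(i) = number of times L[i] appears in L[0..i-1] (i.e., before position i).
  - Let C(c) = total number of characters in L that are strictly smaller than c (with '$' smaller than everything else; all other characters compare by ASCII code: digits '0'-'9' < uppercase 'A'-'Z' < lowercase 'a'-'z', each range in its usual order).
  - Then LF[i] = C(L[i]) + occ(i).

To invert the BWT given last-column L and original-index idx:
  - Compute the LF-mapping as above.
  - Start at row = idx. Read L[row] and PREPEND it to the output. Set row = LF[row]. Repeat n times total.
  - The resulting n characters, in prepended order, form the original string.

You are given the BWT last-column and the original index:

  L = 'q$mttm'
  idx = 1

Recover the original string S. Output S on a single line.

Answer: mmttq$

Derivation:
LF mapping: 3 0 1 4 5 2
Walk LF starting at row 1, prepending L[row]:
  step 1: row=1, L[1]='$', prepend. Next row=LF[1]=0
  step 2: row=0, L[0]='q', prepend. Next row=LF[0]=3
  step 3: row=3, L[3]='t', prepend. Next row=LF[3]=4
  step 4: row=4, L[4]='t', prepend. Next row=LF[4]=5
  step 5: row=5, L[5]='m', prepend. Next row=LF[5]=2
  step 6: row=2, L[2]='m', prepend. Next row=LF[2]=1
Reversed output: mmttq$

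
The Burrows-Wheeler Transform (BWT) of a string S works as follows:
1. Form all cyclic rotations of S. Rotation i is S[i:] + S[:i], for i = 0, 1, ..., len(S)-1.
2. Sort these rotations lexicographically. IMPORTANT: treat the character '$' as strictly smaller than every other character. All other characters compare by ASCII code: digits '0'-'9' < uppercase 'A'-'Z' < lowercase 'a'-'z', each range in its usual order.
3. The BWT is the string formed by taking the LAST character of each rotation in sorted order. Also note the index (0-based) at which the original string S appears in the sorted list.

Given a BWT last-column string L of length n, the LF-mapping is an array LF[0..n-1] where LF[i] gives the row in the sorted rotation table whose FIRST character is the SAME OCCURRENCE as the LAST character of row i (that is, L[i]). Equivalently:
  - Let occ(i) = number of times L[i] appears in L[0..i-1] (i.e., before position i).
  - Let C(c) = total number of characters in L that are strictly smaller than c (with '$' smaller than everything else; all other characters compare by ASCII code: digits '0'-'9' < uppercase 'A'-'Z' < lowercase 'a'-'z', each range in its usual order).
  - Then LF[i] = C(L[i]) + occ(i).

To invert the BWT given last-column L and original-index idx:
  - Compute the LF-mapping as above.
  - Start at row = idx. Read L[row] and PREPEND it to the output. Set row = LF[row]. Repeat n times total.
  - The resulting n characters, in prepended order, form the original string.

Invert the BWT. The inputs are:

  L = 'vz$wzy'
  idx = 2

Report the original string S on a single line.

Answer: wyzzv$

Derivation:
LF mapping: 1 4 0 2 5 3
Walk LF starting at row 2, prepending L[row]:
  step 1: row=2, L[2]='$', prepend. Next row=LF[2]=0
  step 2: row=0, L[0]='v', prepend. Next row=LF[0]=1
  step 3: row=1, L[1]='z', prepend. Next row=LF[1]=4
  step 4: row=4, L[4]='z', prepend. Next row=LF[4]=5
  step 5: row=5, L[5]='y', prepend. Next row=LF[5]=3
  step 6: row=3, L[3]='w', prepend. Next row=LF[3]=2
Reversed output: wyzzv$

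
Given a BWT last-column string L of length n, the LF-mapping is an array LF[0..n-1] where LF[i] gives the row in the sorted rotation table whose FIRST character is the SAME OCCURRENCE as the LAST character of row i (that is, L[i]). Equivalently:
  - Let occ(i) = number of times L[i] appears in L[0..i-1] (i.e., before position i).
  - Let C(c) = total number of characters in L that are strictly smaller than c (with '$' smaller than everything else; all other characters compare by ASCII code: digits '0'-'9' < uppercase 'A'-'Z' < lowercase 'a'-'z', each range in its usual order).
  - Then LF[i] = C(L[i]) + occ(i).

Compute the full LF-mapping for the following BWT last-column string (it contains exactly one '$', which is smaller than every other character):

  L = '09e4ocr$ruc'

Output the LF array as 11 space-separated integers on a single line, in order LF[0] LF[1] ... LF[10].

Answer: 1 3 6 2 7 4 8 0 9 10 5

Derivation:
Char counts: '$':1, '0':1, '4':1, '9':1, 'c':2, 'e':1, 'o':1, 'r':2, 'u':1
C (first-col start): C('$')=0, C('0')=1, C('4')=2, C('9')=3, C('c')=4, C('e')=6, C('o')=7, C('r')=8, C('u')=10
L[0]='0': occ=0, LF[0]=C('0')+0=1+0=1
L[1]='9': occ=0, LF[1]=C('9')+0=3+0=3
L[2]='e': occ=0, LF[2]=C('e')+0=6+0=6
L[3]='4': occ=0, LF[3]=C('4')+0=2+0=2
L[4]='o': occ=0, LF[4]=C('o')+0=7+0=7
L[5]='c': occ=0, LF[5]=C('c')+0=4+0=4
L[6]='r': occ=0, LF[6]=C('r')+0=8+0=8
L[7]='$': occ=0, LF[7]=C('$')+0=0+0=0
L[8]='r': occ=1, LF[8]=C('r')+1=8+1=9
L[9]='u': occ=0, LF[9]=C('u')+0=10+0=10
L[10]='c': occ=1, LF[10]=C('c')+1=4+1=5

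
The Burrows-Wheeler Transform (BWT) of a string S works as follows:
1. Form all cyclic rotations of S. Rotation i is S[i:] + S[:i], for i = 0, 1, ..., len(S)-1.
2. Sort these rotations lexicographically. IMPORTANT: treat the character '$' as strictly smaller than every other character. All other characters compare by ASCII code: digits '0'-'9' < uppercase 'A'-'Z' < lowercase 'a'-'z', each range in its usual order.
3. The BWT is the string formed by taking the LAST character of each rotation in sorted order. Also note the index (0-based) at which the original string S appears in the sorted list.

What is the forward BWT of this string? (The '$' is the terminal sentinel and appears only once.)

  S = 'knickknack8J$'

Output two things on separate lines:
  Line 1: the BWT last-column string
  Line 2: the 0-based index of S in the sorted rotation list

Answer: Jk8naincck$kk
10

Derivation:
All 13 rotations (rotation i = S[i:]+S[:i]):
  rot[0] = knickknack8J$
  rot[1] = nickknack8J$k
  rot[2] = ickknack8J$kn
  rot[3] = ckknack8J$kni
  rot[4] = kknack8J$knic
  rot[5] = knack8J$knick
  rot[6] = nack8J$knickk
  rot[7] = ack8J$knickkn
  rot[8] = ck8J$knickkna
  rot[9] = k8J$knickknac
  rot[10] = 8J$knickknack
  rot[11] = J$knickknack8
  rot[12] = $knickknack8J
Sorted (with $ < everything):
  sorted[0] = $knickknack8J  (last char: 'J')
  sorted[1] = 8J$knickknack  (last char: 'k')
  sorted[2] = J$knickknack8  (last char: '8')
  sorted[3] = ack8J$knickkn  (last char: 'n')
  sorted[4] = ck8J$knickkna  (last char: 'a')
  sorted[5] = ckknack8J$kni  (last char: 'i')
  sorted[6] = ickknack8J$kn  (last char: 'n')
  sorted[7] = k8J$knickknac  (last char: 'c')
  sorted[8] = kknack8J$knic  (last char: 'c')
  sorted[9] = knack8J$knick  (last char: 'k')
  sorted[10] = knickknack8J$  (last char: '$')
  sorted[11] = nack8J$knickk  (last char: 'k')
  sorted[12] = nickknack8J$k  (last char: 'k')
Last column: Jk8naincck$kk
Original string S is at sorted index 10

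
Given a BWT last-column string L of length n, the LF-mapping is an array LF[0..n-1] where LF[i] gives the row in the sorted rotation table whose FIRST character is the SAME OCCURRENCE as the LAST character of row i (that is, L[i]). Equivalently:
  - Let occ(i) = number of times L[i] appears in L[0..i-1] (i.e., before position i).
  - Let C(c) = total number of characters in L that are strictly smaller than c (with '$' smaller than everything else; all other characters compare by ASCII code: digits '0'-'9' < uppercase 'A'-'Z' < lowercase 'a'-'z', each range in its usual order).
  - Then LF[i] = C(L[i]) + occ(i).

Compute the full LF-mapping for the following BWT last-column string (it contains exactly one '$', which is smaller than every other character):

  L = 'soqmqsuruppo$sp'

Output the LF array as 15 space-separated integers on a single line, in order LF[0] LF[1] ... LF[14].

Answer: 10 2 7 1 8 11 13 9 14 4 5 3 0 12 6

Derivation:
Char counts: '$':1, 'm':1, 'o':2, 'p':3, 'q':2, 'r':1, 's':3, 'u':2
C (first-col start): C('$')=0, C('m')=1, C('o')=2, C('p')=4, C('q')=7, C('r')=9, C('s')=10, C('u')=13
L[0]='s': occ=0, LF[0]=C('s')+0=10+0=10
L[1]='o': occ=0, LF[1]=C('o')+0=2+0=2
L[2]='q': occ=0, LF[2]=C('q')+0=7+0=7
L[3]='m': occ=0, LF[3]=C('m')+0=1+0=1
L[4]='q': occ=1, LF[4]=C('q')+1=7+1=8
L[5]='s': occ=1, LF[5]=C('s')+1=10+1=11
L[6]='u': occ=0, LF[6]=C('u')+0=13+0=13
L[7]='r': occ=0, LF[7]=C('r')+0=9+0=9
L[8]='u': occ=1, LF[8]=C('u')+1=13+1=14
L[9]='p': occ=0, LF[9]=C('p')+0=4+0=4
L[10]='p': occ=1, LF[10]=C('p')+1=4+1=5
L[11]='o': occ=1, LF[11]=C('o')+1=2+1=3
L[12]='$': occ=0, LF[12]=C('$')+0=0+0=0
L[13]='s': occ=2, LF[13]=C('s')+2=10+2=12
L[14]='p': occ=2, LF[14]=C('p')+2=4+2=6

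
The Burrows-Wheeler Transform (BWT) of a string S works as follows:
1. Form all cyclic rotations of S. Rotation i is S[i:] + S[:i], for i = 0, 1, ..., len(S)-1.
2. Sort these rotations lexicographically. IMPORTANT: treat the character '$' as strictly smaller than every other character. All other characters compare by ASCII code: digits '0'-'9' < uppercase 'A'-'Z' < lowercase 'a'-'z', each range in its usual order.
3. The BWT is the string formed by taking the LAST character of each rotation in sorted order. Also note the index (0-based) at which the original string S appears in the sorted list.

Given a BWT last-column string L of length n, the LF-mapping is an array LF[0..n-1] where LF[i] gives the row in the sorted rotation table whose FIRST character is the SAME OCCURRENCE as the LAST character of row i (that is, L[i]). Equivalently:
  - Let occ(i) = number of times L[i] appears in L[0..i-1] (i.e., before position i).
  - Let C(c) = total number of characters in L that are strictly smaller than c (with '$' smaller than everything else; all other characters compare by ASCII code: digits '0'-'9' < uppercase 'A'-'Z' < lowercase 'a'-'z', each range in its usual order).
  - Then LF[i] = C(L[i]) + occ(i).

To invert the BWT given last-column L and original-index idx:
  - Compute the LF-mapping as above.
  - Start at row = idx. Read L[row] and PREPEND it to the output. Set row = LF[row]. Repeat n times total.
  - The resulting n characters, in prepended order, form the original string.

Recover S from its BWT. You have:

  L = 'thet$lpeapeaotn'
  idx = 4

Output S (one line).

Answer: elephantteapot$

Derivation:
LF mapping: 12 6 3 13 0 7 10 4 1 11 5 2 9 14 8
Walk LF starting at row 4, prepending L[row]:
  step 1: row=4, L[4]='$', prepend. Next row=LF[4]=0
  step 2: row=0, L[0]='t', prepend. Next row=LF[0]=12
  step 3: row=12, L[12]='o', prepend. Next row=LF[12]=9
  step 4: row=9, L[9]='p', prepend. Next row=LF[9]=11
  step 5: row=11, L[11]='a', prepend. Next row=LF[11]=2
  step 6: row=2, L[2]='e', prepend. Next row=LF[2]=3
  step 7: row=3, L[3]='t', prepend. Next row=LF[3]=13
  step 8: row=13, L[13]='t', prepend. Next row=LF[13]=14
  step 9: row=14, L[14]='n', prepend. Next row=LF[14]=8
  step 10: row=8, L[8]='a', prepend. Next row=LF[8]=1
  step 11: row=1, L[1]='h', prepend. Next row=LF[1]=6
  step 12: row=6, L[6]='p', prepend. Next row=LF[6]=10
  step 13: row=10, L[10]='e', prepend. Next row=LF[10]=5
  step 14: row=5, L[5]='l', prepend. Next row=LF[5]=7
  step 15: row=7, L[7]='e', prepend. Next row=LF[7]=4
Reversed output: elephantteapot$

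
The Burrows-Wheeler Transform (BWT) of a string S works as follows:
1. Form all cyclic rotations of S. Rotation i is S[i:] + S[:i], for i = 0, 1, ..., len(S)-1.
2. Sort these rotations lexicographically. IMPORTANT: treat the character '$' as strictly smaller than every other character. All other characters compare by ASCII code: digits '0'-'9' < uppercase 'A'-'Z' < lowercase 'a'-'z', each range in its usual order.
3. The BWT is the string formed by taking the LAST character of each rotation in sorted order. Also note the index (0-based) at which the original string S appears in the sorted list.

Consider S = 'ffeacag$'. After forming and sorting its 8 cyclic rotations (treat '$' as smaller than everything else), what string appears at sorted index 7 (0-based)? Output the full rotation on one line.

Answer: g$ffeaca

Derivation:
All 8 rotations (rotation i = S[i:]+S[:i]):
  rot[0] = ffeacag$
  rot[1] = feacag$f
  rot[2] = eacag$ff
  rot[3] = acag$ffe
  rot[4] = cag$ffea
  rot[5] = ag$ffeac
  rot[6] = g$ffeaca
  rot[7] = $ffeacag
Sorted (with $ < everything):
  sorted[0] = $ffeacag
  sorted[1] = acag$ffe
  sorted[2] = ag$ffeac
  sorted[3] = cag$ffea
  sorted[4] = eacag$ff
  sorted[5] = feacag$f
  sorted[6] = ffeacag$
  sorted[7] = g$ffeaca
sorted[7] = g$ffeaca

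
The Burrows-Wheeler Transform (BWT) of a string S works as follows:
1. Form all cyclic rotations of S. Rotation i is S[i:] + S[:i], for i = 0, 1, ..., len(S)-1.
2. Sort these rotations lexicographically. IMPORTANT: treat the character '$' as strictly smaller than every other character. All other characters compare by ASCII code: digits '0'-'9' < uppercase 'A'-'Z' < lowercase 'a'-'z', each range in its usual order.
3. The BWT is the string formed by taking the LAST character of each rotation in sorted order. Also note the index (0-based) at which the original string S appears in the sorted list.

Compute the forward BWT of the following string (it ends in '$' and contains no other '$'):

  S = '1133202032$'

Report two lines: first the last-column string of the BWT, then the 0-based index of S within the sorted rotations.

All 11 rotations (rotation i = S[i:]+S[:i]):
  rot[0] = 1133202032$
  rot[1] = 133202032$1
  rot[2] = 33202032$11
  rot[3] = 3202032$113
  rot[4] = 202032$1133
  rot[5] = 02032$11332
  rot[6] = 2032$113320
  rot[7] = 032$1133202
  rot[8] = 32$11332020
  rot[9] = 2$113320203
  rot[10] = $1133202032
Sorted (with $ < everything):
  sorted[0] = $1133202032  (last char: '2')
  sorted[1] = 02032$11332  (last char: '2')
  sorted[2] = 032$1133202  (last char: '2')
  sorted[3] = 1133202032$  (last char: '$')
  sorted[4] = 133202032$1  (last char: '1')
  sorted[5] = 2$113320203  (last char: '3')
  sorted[6] = 202032$1133  (last char: '3')
  sorted[7] = 2032$113320  (last char: '0')
  sorted[8] = 32$11332020  (last char: '0')
  sorted[9] = 3202032$113  (last char: '3')
  sorted[10] = 33202032$11  (last char: '1')
Last column: 222$1330031
Original string S is at sorted index 3

Answer: 222$1330031
3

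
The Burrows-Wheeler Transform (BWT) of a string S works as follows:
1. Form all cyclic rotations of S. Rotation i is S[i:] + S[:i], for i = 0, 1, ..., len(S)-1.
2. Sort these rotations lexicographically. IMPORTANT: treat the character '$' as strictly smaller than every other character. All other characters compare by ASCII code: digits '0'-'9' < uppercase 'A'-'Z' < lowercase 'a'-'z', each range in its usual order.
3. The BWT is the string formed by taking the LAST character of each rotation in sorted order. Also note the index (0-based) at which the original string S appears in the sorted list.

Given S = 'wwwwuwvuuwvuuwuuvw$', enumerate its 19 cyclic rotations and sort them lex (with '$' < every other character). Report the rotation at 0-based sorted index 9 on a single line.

Answer: vuuwvuuwuuvw$wwwwuw

Derivation:
All 19 rotations (rotation i = S[i:]+S[:i]):
  rot[0] = wwwwuwvuuwvuuwuuvw$
  rot[1] = wwwuwvuuwvuuwuuvw$w
  rot[2] = wwuwvuuwvuuwuuvw$ww
  rot[3] = wuwvuuwvuuwuuvw$www
  rot[4] = uwvuuwvuuwuuvw$wwww
  rot[5] = wvuuwvuuwuuvw$wwwwu
  rot[6] = vuuwvuuwuuvw$wwwwuw
  rot[7] = uuwvuuwuuvw$wwwwuwv
  rot[8] = uwvuuwuuvw$wwwwuwvu
  rot[9] = wvuuwuuvw$wwwwuwvuu
  rot[10] = vuuwuuvw$wwwwuwvuuw
  rot[11] = uuwuuvw$wwwwuwvuuwv
  rot[12] = uwuuvw$wwwwuwvuuwvu
  rot[13] = wuuvw$wwwwuwvuuwvuu
  rot[14] = uuvw$wwwwuwvuuwvuuw
  rot[15] = uvw$wwwwuwvuuwvuuwu
  rot[16] = vw$wwwwuwvuuwvuuwuu
  rot[17] = w$wwwwuwvuuwvuuwuuv
  rot[18] = $wwwwuwvuuwvuuwuuvw
Sorted (with $ < everything):
  sorted[0] = $wwwwuwvuuwvuuwuuvw
  sorted[1] = uuvw$wwwwuwvuuwvuuw
  sorted[2] = uuwuuvw$wwwwuwvuuwv
  sorted[3] = uuwvuuwuuvw$wwwwuwv
  sorted[4] = uvw$wwwwuwvuuwvuuwu
  sorted[5] = uwuuvw$wwwwuwvuuwvu
  sorted[6] = uwvuuwuuvw$wwwwuwvu
  sorted[7] = uwvuuwvuuwuuvw$wwww
  sorted[8] = vuuwuuvw$wwwwuwvuuw
  sorted[9] = vuuwvuuwuuvw$wwwwuw
  sorted[10] = vw$wwwwuwvuuwvuuwuu
  sorted[11] = w$wwwwuwvuuwvuuwuuv
  sorted[12] = wuuvw$wwwwuwvuuwvuu
  sorted[13] = wuwvuuwvuuwuuvw$www
  sorted[14] = wvuuwuuvw$wwwwuwvuu
  sorted[15] = wvuuwvuuwuuvw$wwwwu
  sorted[16] = wwuwvuuwvuuwuuvw$ww
  sorted[17] = wwwuwvuuwvuuwuuvw$w
  sorted[18] = wwwwuwvuuwvuuwuuvw$
sorted[9] = vuuwvuuwuuvw$wwwwuw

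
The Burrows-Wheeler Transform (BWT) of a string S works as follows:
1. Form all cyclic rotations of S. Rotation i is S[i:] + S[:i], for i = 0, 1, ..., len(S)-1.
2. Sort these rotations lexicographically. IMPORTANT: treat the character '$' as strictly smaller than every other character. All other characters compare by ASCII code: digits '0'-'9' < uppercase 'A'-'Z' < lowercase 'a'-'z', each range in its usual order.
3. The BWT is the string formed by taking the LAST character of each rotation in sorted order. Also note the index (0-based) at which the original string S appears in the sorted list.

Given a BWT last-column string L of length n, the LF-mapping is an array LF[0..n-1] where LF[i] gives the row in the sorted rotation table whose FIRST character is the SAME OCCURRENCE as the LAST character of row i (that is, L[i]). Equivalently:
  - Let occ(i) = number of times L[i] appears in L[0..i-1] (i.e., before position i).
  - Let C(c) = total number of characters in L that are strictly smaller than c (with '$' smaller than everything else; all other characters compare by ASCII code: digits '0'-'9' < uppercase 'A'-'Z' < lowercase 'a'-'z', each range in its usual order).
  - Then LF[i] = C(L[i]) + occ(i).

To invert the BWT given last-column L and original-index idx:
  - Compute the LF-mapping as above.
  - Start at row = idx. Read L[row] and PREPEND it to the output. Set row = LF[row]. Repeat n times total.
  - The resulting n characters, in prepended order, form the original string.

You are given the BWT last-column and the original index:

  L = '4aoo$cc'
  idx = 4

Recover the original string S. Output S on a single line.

Answer: cocoa4$

Derivation:
LF mapping: 1 2 5 6 0 3 4
Walk LF starting at row 4, prepending L[row]:
  step 1: row=4, L[4]='$', prepend. Next row=LF[4]=0
  step 2: row=0, L[0]='4', prepend. Next row=LF[0]=1
  step 3: row=1, L[1]='a', prepend. Next row=LF[1]=2
  step 4: row=2, L[2]='o', prepend. Next row=LF[2]=5
  step 5: row=5, L[5]='c', prepend. Next row=LF[5]=3
  step 6: row=3, L[3]='o', prepend. Next row=LF[3]=6
  step 7: row=6, L[6]='c', prepend. Next row=LF[6]=4
Reversed output: cocoa4$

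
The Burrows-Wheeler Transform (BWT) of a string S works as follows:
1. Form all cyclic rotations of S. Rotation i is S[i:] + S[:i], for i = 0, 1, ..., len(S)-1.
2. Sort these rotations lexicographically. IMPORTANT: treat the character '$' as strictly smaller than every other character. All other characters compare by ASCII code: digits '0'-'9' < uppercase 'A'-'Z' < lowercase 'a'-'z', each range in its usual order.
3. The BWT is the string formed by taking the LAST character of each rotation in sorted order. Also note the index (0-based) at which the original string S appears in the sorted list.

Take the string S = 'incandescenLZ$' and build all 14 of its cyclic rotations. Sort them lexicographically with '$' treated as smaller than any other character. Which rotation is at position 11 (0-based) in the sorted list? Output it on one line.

All 14 rotations (rotation i = S[i:]+S[:i]):
  rot[0] = incandescenLZ$
  rot[1] = ncandescenLZ$i
  rot[2] = candescenLZ$in
  rot[3] = andescenLZ$inc
  rot[4] = ndescenLZ$inca
  rot[5] = descenLZ$incan
  rot[6] = escenLZ$incand
  rot[7] = scenLZ$incande
  rot[8] = cenLZ$incandes
  rot[9] = enLZ$incandesc
  rot[10] = nLZ$incandesce
  rot[11] = LZ$incandescen
  rot[12] = Z$incandescenL
  rot[13] = $incandescenLZ
Sorted (with $ < everything):
  sorted[0] = $incandescenLZ
  sorted[1] = LZ$incandescen
  sorted[2] = Z$incandescenL
  sorted[3] = andescenLZ$inc
  sorted[4] = candescenLZ$in
  sorted[5] = cenLZ$incandes
  sorted[6] = descenLZ$incan
  sorted[7] = enLZ$incandesc
  sorted[8] = escenLZ$incand
  sorted[9] = incandescenLZ$
  sorted[10] = nLZ$incandesce
  sorted[11] = ncandescenLZ$i
  sorted[12] = ndescenLZ$inca
  sorted[13] = scenLZ$incande
sorted[11] = ncandescenLZ$i

Answer: ncandescenLZ$i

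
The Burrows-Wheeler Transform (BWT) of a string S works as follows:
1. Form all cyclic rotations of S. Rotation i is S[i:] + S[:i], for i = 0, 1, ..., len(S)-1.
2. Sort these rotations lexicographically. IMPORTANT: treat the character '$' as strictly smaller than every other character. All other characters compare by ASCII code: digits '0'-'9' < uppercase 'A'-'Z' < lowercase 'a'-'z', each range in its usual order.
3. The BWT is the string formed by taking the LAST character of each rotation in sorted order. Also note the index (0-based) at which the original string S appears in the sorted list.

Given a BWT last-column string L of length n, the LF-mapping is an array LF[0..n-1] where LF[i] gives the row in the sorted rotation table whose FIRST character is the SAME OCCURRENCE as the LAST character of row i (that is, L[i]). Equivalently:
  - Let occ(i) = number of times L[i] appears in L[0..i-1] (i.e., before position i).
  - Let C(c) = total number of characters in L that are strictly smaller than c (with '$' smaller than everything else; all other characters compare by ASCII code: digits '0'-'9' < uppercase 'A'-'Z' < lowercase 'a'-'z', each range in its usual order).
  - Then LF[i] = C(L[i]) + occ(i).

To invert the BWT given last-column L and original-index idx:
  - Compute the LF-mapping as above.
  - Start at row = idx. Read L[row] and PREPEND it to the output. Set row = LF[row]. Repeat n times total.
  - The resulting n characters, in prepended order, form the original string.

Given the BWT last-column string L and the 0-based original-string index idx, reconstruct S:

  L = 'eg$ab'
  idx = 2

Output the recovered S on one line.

Answer: bgae$

Derivation:
LF mapping: 3 4 0 1 2
Walk LF starting at row 2, prepending L[row]:
  step 1: row=2, L[2]='$', prepend. Next row=LF[2]=0
  step 2: row=0, L[0]='e', prepend. Next row=LF[0]=3
  step 3: row=3, L[3]='a', prepend. Next row=LF[3]=1
  step 4: row=1, L[1]='g', prepend. Next row=LF[1]=4
  step 5: row=4, L[4]='b', prepend. Next row=LF[4]=2
Reversed output: bgae$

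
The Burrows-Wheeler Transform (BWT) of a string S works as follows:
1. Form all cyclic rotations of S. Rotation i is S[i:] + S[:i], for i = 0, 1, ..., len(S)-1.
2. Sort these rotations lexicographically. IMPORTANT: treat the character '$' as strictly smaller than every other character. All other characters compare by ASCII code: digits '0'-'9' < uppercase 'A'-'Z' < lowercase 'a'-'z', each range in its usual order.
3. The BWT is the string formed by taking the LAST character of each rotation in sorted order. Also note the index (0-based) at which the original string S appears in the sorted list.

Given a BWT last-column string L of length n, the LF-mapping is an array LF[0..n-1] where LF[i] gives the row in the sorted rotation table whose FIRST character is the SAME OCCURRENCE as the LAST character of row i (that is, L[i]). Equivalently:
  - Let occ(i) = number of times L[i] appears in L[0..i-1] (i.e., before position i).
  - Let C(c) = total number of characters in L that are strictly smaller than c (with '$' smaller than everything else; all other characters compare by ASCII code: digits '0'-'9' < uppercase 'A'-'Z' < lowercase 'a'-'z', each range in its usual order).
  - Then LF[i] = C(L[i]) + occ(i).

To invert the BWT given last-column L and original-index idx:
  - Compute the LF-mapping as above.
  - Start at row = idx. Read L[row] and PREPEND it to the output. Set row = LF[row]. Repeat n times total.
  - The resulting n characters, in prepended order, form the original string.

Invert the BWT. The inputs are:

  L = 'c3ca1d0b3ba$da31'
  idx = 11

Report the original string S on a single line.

Answer: bac1303d3aba1dc$

Derivation:
LF mapping: 12 4 13 7 2 14 1 10 5 11 8 0 15 9 6 3
Walk LF starting at row 11, prepending L[row]:
  step 1: row=11, L[11]='$', prepend. Next row=LF[11]=0
  step 2: row=0, L[0]='c', prepend. Next row=LF[0]=12
  step 3: row=12, L[12]='d', prepend. Next row=LF[12]=15
  step 4: row=15, L[15]='1', prepend. Next row=LF[15]=3
  step 5: row=3, L[3]='a', prepend. Next row=LF[3]=7
  step 6: row=7, L[7]='b', prepend. Next row=LF[7]=10
  step 7: row=10, L[10]='a', prepend. Next row=LF[10]=8
  step 8: row=8, L[8]='3', prepend. Next row=LF[8]=5
  step 9: row=5, L[5]='d', prepend. Next row=LF[5]=14
  step 10: row=14, L[14]='3', prepend. Next row=LF[14]=6
  step 11: row=6, L[6]='0', prepend. Next row=LF[6]=1
  step 12: row=1, L[1]='3', prepend. Next row=LF[1]=4
  step 13: row=4, L[4]='1', prepend. Next row=LF[4]=2
  step 14: row=2, L[2]='c', prepend. Next row=LF[2]=13
  step 15: row=13, L[13]='a', prepend. Next row=LF[13]=9
  step 16: row=9, L[9]='b', prepend. Next row=LF[9]=11
Reversed output: bac1303d3aba1dc$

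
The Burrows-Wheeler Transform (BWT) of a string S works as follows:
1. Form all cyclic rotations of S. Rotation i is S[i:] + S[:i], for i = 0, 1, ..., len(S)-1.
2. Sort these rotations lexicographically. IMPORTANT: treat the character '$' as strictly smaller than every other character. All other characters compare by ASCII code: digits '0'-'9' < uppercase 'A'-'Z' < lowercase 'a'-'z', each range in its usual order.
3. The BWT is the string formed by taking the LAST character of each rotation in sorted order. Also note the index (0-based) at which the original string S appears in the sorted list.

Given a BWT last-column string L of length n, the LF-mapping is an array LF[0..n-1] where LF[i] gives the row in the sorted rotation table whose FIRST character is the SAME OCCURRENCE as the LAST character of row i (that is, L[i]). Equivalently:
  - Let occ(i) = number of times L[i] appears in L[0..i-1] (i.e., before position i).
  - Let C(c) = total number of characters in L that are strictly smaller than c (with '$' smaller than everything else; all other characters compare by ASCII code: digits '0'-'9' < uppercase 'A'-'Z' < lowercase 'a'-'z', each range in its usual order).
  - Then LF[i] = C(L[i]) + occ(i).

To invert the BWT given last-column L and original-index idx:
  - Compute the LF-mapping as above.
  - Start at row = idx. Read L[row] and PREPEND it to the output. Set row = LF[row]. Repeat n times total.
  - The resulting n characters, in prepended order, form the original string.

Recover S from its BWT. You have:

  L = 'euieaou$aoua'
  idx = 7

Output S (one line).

Answer: oeauuiaouae$

Derivation:
LF mapping: 4 9 6 5 1 7 10 0 2 8 11 3
Walk LF starting at row 7, prepending L[row]:
  step 1: row=7, L[7]='$', prepend. Next row=LF[7]=0
  step 2: row=0, L[0]='e', prepend. Next row=LF[0]=4
  step 3: row=4, L[4]='a', prepend. Next row=LF[4]=1
  step 4: row=1, L[1]='u', prepend. Next row=LF[1]=9
  step 5: row=9, L[9]='o', prepend. Next row=LF[9]=8
  step 6: row=8, L[8]='a', prepend. Next row=LF[8]=2
  step 7: row=2, L[2]='i', prepend. Next row=LF[2]=6
  step 8: row=6, L[6]='u', prepend. Next row=LF[6]=10
  step 9: row=10, L[10]='u', prepend. Next row=LF[10]=11
  step 10: row=11, L[11]='a', prepend. Next row=LF[11]=3
  step 11: row=3, L[3]='e', prepend. Next row=LF[3]=5
  step 12: row=5, L[5]='o', prepend. Next row=LF[5]=7
Reversed output: oeauuiaouae$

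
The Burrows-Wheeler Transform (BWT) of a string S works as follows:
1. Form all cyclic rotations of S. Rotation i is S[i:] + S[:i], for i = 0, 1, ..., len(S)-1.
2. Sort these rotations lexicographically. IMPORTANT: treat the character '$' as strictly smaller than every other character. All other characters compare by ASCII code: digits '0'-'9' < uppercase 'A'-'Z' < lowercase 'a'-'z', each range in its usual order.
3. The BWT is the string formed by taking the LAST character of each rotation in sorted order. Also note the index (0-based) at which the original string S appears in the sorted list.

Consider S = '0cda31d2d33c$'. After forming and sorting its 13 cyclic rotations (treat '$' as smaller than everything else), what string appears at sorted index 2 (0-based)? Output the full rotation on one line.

Answer: 1d2d33c$0cda3

Derivation:
All 13 rotations (rotation i = S[i:]+S[:i]):
  rot[0] = 0cda31d2d33c$
  rot[1] = cda31d2d33c$0
  rot[2] = da31d2d33c$0c
  rot[3] = a31d2d33c$0cd
  rot[4] = 31d2d33c$0cda
  rot[5] = 1d2d33c$0cda3
  rot[6] = d2d33c$0cda31
  rot[7] = 2d33c$0cda31d
  rot[8] = d33c$0cda31d2
  rot[9] = 33c$0cda31d2d
  rot[10] = 3c$0cda31d2d3
  rot[11] = c$0cda31d2d33
  rot[12] = $0cda31d2d33c
Sorted (with $ < everything):
  sorted[0] = $0cda31d2d33c
  sorted[1] = 0cda31d2d33c$
  sorted[2] = 1d2d33c$0cda3
  sorted[3] = 2d33c$0cda31d
  sorted[4] = 31d2d33c$0cda
  sorted[5] = 33c$0cda31d2d
  sorted[6] = 3c$0cda31d2d3
  sorted[7] = a31d2d33c$0cd
  sorted[8] = c$0cda31d2d33
  sorted[9] = cda31d2d33c$0
  sorted[10] = d2d33c$0cda31
  sorted[11] = d33c$0cda31d2
  sorted[12] = da31d2d33c$0c
sorted[2] = 1d2d33c$0cda3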